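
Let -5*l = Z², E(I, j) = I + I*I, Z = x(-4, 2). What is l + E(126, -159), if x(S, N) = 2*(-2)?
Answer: 79994/5 ≈ 15999.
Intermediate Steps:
x(S, N) = -4
Z = -4
E(I, j) = I + I²
l = -16/5 (l = -⅕*(-4)² = -⅕*16 = -16/5 ≈ -3.2000)
l + E(126, -159) = -16/5 + 126*(1 + 126) = -16/5 + 126*127 = -16/5 + 16002 = 79994/5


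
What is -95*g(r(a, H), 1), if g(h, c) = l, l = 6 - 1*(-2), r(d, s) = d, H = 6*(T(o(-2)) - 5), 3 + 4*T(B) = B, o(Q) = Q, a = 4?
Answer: -760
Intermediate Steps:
T(B) = -¾ + B/4
H = -75/2 (H = 6*((-¾ + (¼)*(-2)) - 5) = 6*((-¾ - ½) - 5) = 6*(-5/4 - 5) = 6*(-25/4) = -75/2 ≈ -37.500)
l = 8 (l = 6 + 2 = 8)
g(h, c) = 8
-95*g(r(a, H), 1) = -95*8 = -760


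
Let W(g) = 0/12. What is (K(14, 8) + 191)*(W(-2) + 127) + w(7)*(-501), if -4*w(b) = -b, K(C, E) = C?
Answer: 100633/4 ≈ 25158.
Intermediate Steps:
W(g) = 0 (W(g) = 0*(1/12) = 0)
w(b) = b/4 (w(b) = -(-1)*b/4 = b/4)
(K(14, 8) + 191)*(W(-2) + 127) + w(7)*(-501) = (14 + 191)*(0 + 127) + ((¼)*7)*(-501) = 205*127 + (7/4)*(-501) = 26035 - 3507/4 = 100633/4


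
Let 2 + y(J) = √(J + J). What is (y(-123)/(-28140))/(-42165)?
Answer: -1/593261550 + I*√246/1186523100 ≈ -1.6856e-9 + 1.3219e-8*I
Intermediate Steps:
y(J) = -2 + √2*√J (y(J) = -2 + √(J + J) = -2 + √(2*J) = -2 + √2*√J)
(y(-123)/(-28140))/(-42165) = ((-2 + √2*√(-123))/(-28140))/(-42165) = ((-2 + √2*(I*√123))*(-1/28140))*(-1/42165) = ((-2 + I*√246)*(-1/28140))*(-1/42165) = (1/14070 - I*√246/28140)*(-1/42165) = -1/593261550 + I*√246/1186523100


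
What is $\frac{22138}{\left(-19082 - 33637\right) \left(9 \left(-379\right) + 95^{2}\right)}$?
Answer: $- \frac{11069}{147982233} \approx -7.48 \cdot 10^{-5}$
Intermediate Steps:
$\frac{22138}{\left(-19082 - 33637\right) \left(9 \left(-379\right) + 95^{2}\right)} = \frac{22138}{\left(-52719\right) \left(-3411 + 9025\right)} = \frac{22138}{\left(-52719\right) 5614} = \frac{22138}{-295964466} = 22138 \left(- \frac{1}{295964466}\right) = - \frac{11069}{147982233}$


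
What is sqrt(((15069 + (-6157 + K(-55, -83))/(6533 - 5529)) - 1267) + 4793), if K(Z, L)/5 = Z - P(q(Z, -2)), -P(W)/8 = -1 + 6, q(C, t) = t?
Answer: sqrt(1171112537)/251 ≈ 136.34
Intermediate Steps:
P(W) = -40 (P(W) = -8*(-1 + 6) = -8*5 = -40)
K(Z, L) = 200 + 5*Z (K(Z, L) = 5*(Z - 1*(-40)) = 5*(Z + 40) = 5*(40 + Z) = 200 + 5*Z)
sqrt(((15069 + (-6157 + K(-55, -83))/(6533 - 5529)) - 1267) + 4793) = sqrt(((15069 + (-6157 + (200 + 5*(-55)))/(6533 - 5529)) - 1267) + 4793) = sqrt(((15069 + (-6157 + (200 - 275))/1004) - 1267) + 4793) = sqrt(((15069 + (-6157 - 75)*(1/1004)) - 1267) + 4793) = sqrt(((15069 - 6232*1/1004) - 1267) + 4793) = sqrt(((15069 - 1558/251) - 1267) + 4793) = sqrt((3780761/251 - 1267) + 4793) = sqrt(3462744/251 + 4793) = sqrt(4665787/251) = sqrt(1171112537)/251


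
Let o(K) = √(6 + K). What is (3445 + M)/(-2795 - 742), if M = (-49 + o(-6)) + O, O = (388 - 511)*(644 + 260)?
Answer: 35932/1179 ≈ 30.477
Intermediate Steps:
O = -111192 (O = -123*904 = -111192)
M = -111241 (M = (-49 + √(6 - 6)) - 111192 = (-49 + √0) - 111192 = (-49 + 0) - 111192 = -49 - 111192 = -111241)
(3445 + M)/(-2795 - 742) = (3445 - 111241)/(-2795 - 742) = -107796/(-3537) = -107796*(-1/3537) = 35932/1179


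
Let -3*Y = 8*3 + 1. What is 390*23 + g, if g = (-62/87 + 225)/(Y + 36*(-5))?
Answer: 146953937/16385 ≈ 8968.8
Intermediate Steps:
Y = -25/3 (Y = -(8*3 + 1)/3 = -(24 + 1)/3 = -⅓*25 = -25/3 ≈ -8.3333)
g = -19513/16385 (g = (-62/87 + 225)/(-25/3 + 36*(-5)) = (-62*1/87 + 225)/(-25/3 - 180) = (-62/87 + 225)/(-565/3) = (19513/87)*(-3/565) = -19513/16385 ≈ -1.1909)
390*23 + g = 390*23 - 19513/16385 = 8970 - 19513/16385 = 146953937/16385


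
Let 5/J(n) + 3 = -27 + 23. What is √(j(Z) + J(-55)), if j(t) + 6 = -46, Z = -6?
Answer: 3*I*√287/7 ≈ 7.2605*I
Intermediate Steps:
j(t) = -52 (j(t) = -6 - 46 = -52)
J(n) = -5/7 (J(n) = 5/(-3 + (-27 + 23)) = 5/(-3 - 4) = 5/(-7) = 5*(-⅐) = -5/7)
√(j(Z) + J(-55)) = √(-52 - 5/7) = √(-369/7) = 3*I*√287/7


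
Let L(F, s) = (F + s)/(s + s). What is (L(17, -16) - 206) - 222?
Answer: -13697/32 ≈ -428.03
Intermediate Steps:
L(F, s) = (F + s)/(2*s) (L(F, s) = (F + s)/((2*s)) = (F + s)*(1/(2*s)) = (F + s)/(2*s))
(L(17, -16) - 206) - 222 = ((½)*(17 - 16)/(-16) - 206) - 222 = ((½)*(-1/16)*1 - 206) - 222 = (-1/32 - 206) - 222 = -6593/32 - 222 = -13697/32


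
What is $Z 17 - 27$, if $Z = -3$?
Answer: $-78$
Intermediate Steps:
$Z 17 - 27 = \left(-3\right) 17 - 27 = -51 - 27 = -78$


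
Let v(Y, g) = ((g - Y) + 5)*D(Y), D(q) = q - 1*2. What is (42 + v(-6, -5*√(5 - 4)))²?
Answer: 36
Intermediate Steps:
D(q) = -2 + q (D(q) = q - 2 = -2 + q)
v(Y, g) = (-2 + Y)*(5 + g - Y) (v(Y, g) = ((g - Y) + 5)*(-2 + Y) = (5 + g - Y)*(-2 + Y) = (-2 + Y)*(5 + g - Y))
(42 + v(-6, -5*√(5 - 4)))² = (42 + (-2 - 6)*(5 - 5*√(5 - 4) - 1*(-6)))² = (42 - 8*(5 - 5*√1 + 6))² = (42 - 8*(5 - 5*1 + 6))² = (42 - 8*(5 - 5 + 6))² = (42 - 8*6)² = (42 - 48)² = (-6)² = 36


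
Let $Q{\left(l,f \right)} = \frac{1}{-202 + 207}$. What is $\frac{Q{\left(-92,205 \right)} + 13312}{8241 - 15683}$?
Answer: $- \frac{66561}{37210} \approx -1.7888$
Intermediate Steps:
$Q{\left(l,f \right)} = \frac{1}{5}$
$\frac{Q{\left(-92,205 \right)} + 13312}{8241 - 15683} = \frac{\frac{1}{5} + 13312}{8241 - 15683} = \frac{66561}{5 \left(-7442\right)} = \frac{66561}{5} \left(- \frac{1}{7442}\right) = - \frac{66561}{37210}$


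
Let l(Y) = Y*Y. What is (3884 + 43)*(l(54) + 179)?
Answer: 12154065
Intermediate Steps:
l(Y) = Y²
(3884 + 43)*(l(54) + 179) = (3884 + 43)*(54² + 179) = 3927*(2916 + 179) = 3927*3095 = 12154065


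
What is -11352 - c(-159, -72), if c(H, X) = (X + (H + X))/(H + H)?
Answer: -1203413/106 ≈ -11353.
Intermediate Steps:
c(H, X) = (H + 2*X)/(2*H) (c(H, X) = (H + 2*X)/((2*H)) = (H + 2*X)*(1/(2*H)) = (H + 2*X)/(2*H))
-11352 - c(-159, -72) = -11352 - (-72 + (1/2)*(-159))/(-159) = -11352 - (-1)*(-72 - 159/2)/159 = -11352 - (-1)*(-303)/(159*2) = -11352 - 1*101/106 = -11352 - 101/106 = -1203413/106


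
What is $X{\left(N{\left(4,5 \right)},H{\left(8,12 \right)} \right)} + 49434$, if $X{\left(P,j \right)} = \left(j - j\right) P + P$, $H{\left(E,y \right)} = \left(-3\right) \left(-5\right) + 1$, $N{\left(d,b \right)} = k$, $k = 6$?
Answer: $49440$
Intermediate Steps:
$N{\left(d,b \right)} = 6$
$H{\left(E,y \right)} = 16$ ($H{\left(E,y \right)} = 15 + 1 = 16$)
$X{\left(P,j \right)} = P$ ($X{\left(P,j \right)} = 0 P + P = 0 + P = P$)
$X{\left(N{\left(4,5 \right)},H{\left(8,12 \right)} \right)} + 49434 = 6 + 49434 = 49440$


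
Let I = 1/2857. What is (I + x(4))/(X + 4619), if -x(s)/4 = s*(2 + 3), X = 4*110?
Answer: -228559/14453563 ≈ -0.015813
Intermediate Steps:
I = 1/2857 ≈ 0.00035002
X = 440
x(s) = -20*s (x(s) = -4*s*(2 + 3) = -4*s*5 = -20*s)
(I + x(4))/(X + 4619) = (1/2857 - 20*4)/(440 + 4619) = (1/2857 - 80)/5059 = -228559/2857*1/5059 = -228559/14453563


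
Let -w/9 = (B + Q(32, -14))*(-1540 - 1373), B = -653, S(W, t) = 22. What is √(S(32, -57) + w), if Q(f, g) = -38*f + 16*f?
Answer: I*√35576447 ≈ 5964.6*I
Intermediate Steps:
Q(f, g) = -22*f
w = -35576469 (w = -9*(-653 - 22*32)*(-1540 - 1373) = -9*(-653 - 704)*(-2913) = -(-12213)*(-2913) = -9*3952941 = -35576469)
√(S(32, -57) + w) = √(22 - 35576469) = √(-35576447) = I*√35576447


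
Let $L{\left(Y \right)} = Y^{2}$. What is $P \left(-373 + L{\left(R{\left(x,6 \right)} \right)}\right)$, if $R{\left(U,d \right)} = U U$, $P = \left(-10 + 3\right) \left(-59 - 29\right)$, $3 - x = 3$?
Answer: $-229768$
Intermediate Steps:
$x = 0$ ($x = 3 - 3 = 0$)
$P = 616$ ($P = \left(-7\right) \left(-88\right) = 616$)
$R{\left(U,d \right)} = U^{2}$
$P \left(-373 + L{\left(R{\left(x,6 \right)} \right)}\right) = 616 \left(-373 + \left(0^{2}\right)^{2}\right) = 616 \left(-373 + 0^{2}\right) = 616 \left(-373 + 0\right) = 616 \left(-373\right) = -229768$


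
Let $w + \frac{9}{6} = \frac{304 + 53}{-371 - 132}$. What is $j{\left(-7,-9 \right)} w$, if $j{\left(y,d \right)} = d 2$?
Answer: $\frac{20007}{503} \approx 39.775$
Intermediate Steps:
$j{\left(y,d \right)} = 2 d$
$w = - \frac{2223}{1006}$ ($w = - \frac{3}{2} + \frac{304 + 53}{-371 - 132} = - \frac{3}{2} + \frac{357}{-503} = - \frac{3}{2} + 357 \left(- \frac{1}{503}\right) = - \frac{3}{2} - \frac{357}{503} = - \frac{2223}{1006} \approx -2.2097$)
$j{\left(-7,-9 \right)} w = 2 \left(-9\right) \left(- \frac{2223}{1006}\right) = \left(-18\right) \left(- \frac{2223}{1006}\right) = \frac{20007}{503}$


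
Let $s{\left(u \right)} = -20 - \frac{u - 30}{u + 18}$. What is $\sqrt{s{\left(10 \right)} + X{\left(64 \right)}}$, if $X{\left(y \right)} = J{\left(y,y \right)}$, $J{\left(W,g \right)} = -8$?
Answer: $\frac{i \sqrt{1337}}{7} \approx 5.2236 i$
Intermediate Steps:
$X{\left(y \right)} = -8$
$s{\left(u \right)} = -20 - \frac{-30 + u}{18 + u}$
$\sqrt{s{\left(10 \right)} + X{\left(64 \right)}} = \sqrt{\frac{3 \left(-110 - 70\right)}{18 + 10} - 8} = \sqrt{\frac{3 \left(-110 - 70\right)}{28} - 8} = \sqrt{3 \cdot \frac{1}{28} \left(-180\right) - 8} = \sqrt{- \frac{135}{7} - 8} = \sqrt{- \frac{191}{7}} = \frac{i \sqrt{1337}}{7}$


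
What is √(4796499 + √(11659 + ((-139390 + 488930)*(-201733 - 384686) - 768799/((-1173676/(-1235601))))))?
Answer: √(1651812753258507756 + 2934190*I*√2823599218292324470481)/586838 ≈ 2192.5 + 103.25*I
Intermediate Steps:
√(4796499 + √(11659 + ((-139390 + 488930)*(-201733 - 384686) - 768799/((-1173676/(-1235601)))))) = √(4796499 + √(11659 + (349540*(-586419) - 768799/((-1173676*(-1/1235601)))))) = √(4796499 + √(11659 + (-204976897260 - 768799/1173676/1235601))) = √(4796499 + √(11659 + (-204976897260 - 768799*1235601/1173676))) = √(4796499 + √(11659 + (-204976897260 - 949928813199/1173676))) = √(4796499 + √(11659 - 240577414797340959/1173676)) = √(4796499 + √(-240577401113452475/1173676)) = √(4796499 + 5*I*√2823599218292324470481/586838)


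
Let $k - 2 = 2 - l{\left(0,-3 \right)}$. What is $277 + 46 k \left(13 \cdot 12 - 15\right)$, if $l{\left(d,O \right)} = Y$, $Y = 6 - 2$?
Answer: $277$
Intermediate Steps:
$Y = 4$ ($Y = 6 - 2 = 4$)
$l{\left(d,O \right)} = 4$
$k = 0$ ($k = 2 + \left(2 - 4\right) = 2 - 2 = 0$)
$277 + 46 k \left(13 \cdot 12 - 15\right) = 277 + 46 \cdot 0 \left(13 \cdot 12 - 15\right) = 277 + 0 \left(156 - 15\right) = 277 + 0 \cdot 141 = 277 + 0 = 277$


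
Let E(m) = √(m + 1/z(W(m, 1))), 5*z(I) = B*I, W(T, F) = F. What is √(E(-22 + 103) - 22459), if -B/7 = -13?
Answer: √(-185982979 + 364*√41951)/91 ≈ 149.83*I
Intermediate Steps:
B = 91 (B = -7*(-13) = 91)
z(I) = 91*I/5 (z(I) = (91*I)/5 = 91*I/5)
E(m) = √(5/91 + m) (E(m) = √(m + 1/((91/5)*1)) = √(m + 1/(91/5)) = √(m + 5/91) = √(5/91 + m))
√(E(-22 + 103) - 22459) = √(√(455 + 8281*(-22 + 103))/91 - 22459) = √(√(455 + 8281*81)/91 - 22459) = √(√(455 + 670761)/91 - 22459) = √(√671216/91 - 22459) = √((4*√41951)/91 - 22459) = √(4*√41951/91 - 22459) = √(-22459 + 4*√41951/91)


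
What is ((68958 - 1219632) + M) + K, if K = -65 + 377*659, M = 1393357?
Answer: 491061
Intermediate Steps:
K = 248378 (K = -65 + 248443 = 248378)
((68958 - 1219632) + M) + K = ((68958 - 1219632) + 1393357) + 248378 = (-1150674 + 1393357) + 248378 = 242683 + 248378 = 491061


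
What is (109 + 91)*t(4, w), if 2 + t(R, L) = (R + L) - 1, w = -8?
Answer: -1400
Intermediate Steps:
t(R, L) = -3 + L + R (t(R, L) = -2 + ((R + L) - 1) = -2 + ((L + R) - 1) = -2 + (-1 + L + R) = -3 + L + R)
(109 + 91)*t(4, w) = (109 + 91)*(-3 - 8 + 4) = 200*(-7) = -1400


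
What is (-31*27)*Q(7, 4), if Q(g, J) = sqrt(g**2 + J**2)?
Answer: -837*sqrt(65) ≈ -6748.1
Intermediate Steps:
Q(g, J) = sqrt(J**2 + g**2)
(-31*27)*Q(7, 4) = (-31*27)*sqrt(4**2 + 7**2) = -837*sqrt(16 + 49) = -837*sqrt(65)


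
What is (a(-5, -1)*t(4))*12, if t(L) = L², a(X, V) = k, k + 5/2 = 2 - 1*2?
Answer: -480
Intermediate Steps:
k = -5/2 (k = -5/2 + (2 - 1*2) = -5/2 + (2 - 2) = -5/2 + 0 = -5/2 ≈ -2.5000)
a(X, V) = -5/2
(a(-5, -1)*t(4))*12 = -5/2*4²*12 = -5/2*16*12 = -40*12 = -480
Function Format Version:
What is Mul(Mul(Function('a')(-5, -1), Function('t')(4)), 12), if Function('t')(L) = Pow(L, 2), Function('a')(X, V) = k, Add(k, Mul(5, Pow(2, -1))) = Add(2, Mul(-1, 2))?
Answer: -480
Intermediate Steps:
k = Rational(-5, 2) (k = Add(Rational(-5, 2), Add(2, Mul(-1, 2))) = Add(Rational(-5, 2), Add(2, -2)) = Add(Rational(-5, 2), 0) = Rational(-5, 2) ≈ -2.5000)
Function('a')(X, V) = Rational(-5, 2)
Mul(Mul(Function('a')(-5, -1), Function('t')(4)), 12) = Mul(Mul(Rational(-5, 2), Pow(4, 2)), 12) = Mul(Mul(Rational(-5, 2), 16), 12) = Mul(-40, 12) = -480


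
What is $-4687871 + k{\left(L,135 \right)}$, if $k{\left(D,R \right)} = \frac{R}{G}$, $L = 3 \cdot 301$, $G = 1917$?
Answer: $- \frac{332838836}{71} \approx -4.6879 \cdot 10^{6}$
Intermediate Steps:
$L = 903$
$k{\left(D,R \right)} = \frac{R}{1917}$
$-4687871 + k{\left(L,135 \right)} = -4687871 + \frac{1}{1917} \cdot 135 = -4687871 + \frac{5}{71} = - \frac{332838836}{71}$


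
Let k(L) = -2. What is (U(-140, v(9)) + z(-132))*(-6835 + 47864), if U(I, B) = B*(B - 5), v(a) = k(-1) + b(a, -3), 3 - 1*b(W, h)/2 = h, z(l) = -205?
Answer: -6359495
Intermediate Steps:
b(W, h) = 6 - 2*h
v(a) = 10 (v(a) = -2 + (6 - 2*(-3)) = -2 + (6 + 6) = -2 + 12 = 10)
U(I, B) = B*(-5 + B)
(U(-140, v(9)) + z(-132))*(-6835 + 47864) = (10*(-5 + 10) - 205)*(-6835 + 47864) = (10*5 - 205)*41029 = (50 - 205)*41029 = -155*41029 = -6359495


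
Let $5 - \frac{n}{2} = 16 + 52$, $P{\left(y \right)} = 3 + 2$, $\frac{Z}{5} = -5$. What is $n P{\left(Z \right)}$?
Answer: $-630$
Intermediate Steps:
$Z = -25$ ($Z = 5 \left(-5\right) = -25$)
$P{\left(y \right)} = 5$
$n = -126$ ($n = 10 - 2 \left(16 + 52\right) = 10 - 136 = -126$)
$n P{\left(Z \right)} = \left(-126\right) 5 = -630$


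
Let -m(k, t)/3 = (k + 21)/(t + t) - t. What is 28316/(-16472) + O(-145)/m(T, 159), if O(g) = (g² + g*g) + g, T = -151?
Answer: 77297496/899783 ≈ 85.907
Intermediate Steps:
m(k, t) = 3*t - 3*(21 + k)/(2*t) (m(k, t) = -3*((k + 21)/(t + t) - t) = -3*((21 + k)/((2*t)) - t) = -3*((21 + k)*(1/(2*t)) - t) = -3*((21 + k)/(2*t) - t) = -3*(-t + (21 + k)/(2*t)) = 3*t - 3*(21 + k)/(2*t))
O(g) = g + 2*g² (O(g) = (g² + g²) + g = 2*g² + g = g + 2*g²)
28316/(-16472) + O(-145)/m(T, 159) = 28316/(-16472) + (-145*(1 + 2*(-145)))/(((3/2)*(-21 - 1*(-151) + 2*159²)/159)) = 28316*(-1/16472) + (-145*(1 - 290))/(((3/2)*(1/159)*(-21 + 151 + 2*25281))) = -7079/4118 + (-145*(-289))/(((3/2)*(1/159)*(-21 + 151 + 50562))) = -7079/4118 + 41905/(((3/2)*(1/159)*50692)) = -7079/4118 + 41905/(25346/53) = -7079/4118 + 41905*(53/25346) = -7079/4118 + 76585/874 = 77297496/899783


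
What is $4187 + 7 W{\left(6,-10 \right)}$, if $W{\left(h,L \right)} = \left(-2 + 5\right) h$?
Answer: $4313$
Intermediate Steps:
$W{\left(h,L \right)} = 3 h$
$4187 + 7 W{\left(6,-10 \right)} = 4187 + 7 \cdot 3 \cdot 6 = 4187 + 7 \cdot 18 = 4187 + 126 = 4313$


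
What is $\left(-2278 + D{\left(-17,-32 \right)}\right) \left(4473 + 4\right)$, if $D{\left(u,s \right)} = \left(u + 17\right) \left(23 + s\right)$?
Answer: $-10198606$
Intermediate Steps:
$D{\left(u,s \right)} = \left(17 + u\right) \left(23 + s\right)$
$\left(-2278 + D{\left(-17,-32 \right)}\right) \left(4473 + 4\right) = \left(-2278 + \left(391 + 17 \left(-32\right) + 23 \left(-17\right) - -544\right)\right) \left(4473 + 4\right) = \left(-2278 + \left(391 - 544 - 391 + 544\right)\right) 4477 = \left(-2278 + 0\right) 4477 = \left(-2278\right) 4477 = -10198606$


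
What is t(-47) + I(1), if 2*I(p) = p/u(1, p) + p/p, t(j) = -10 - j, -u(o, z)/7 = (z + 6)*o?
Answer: 1837/49 ≈ 37.490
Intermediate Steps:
u(o, z) = -7*o*(6 + z) (u(o, z) = -7*(z + 6)*o = -7*(6 + z)*o = -7*o*(6 + z))
I(p) = 1/2 + p/(2*(-42 - 7*p)) (I(p) = (p/((-7*1*(6 + p))) + p/p)/2 = (p/(-42 - 7*p) + 1)/2 = (1 + p/(-42 - 7*p))/2 = 1/2 + p/(2*(-42 - 7*p)))
t(-47) + I(1) = (-10 - 1*(-47)) + 3*(7 + 1)/(7*(6 + 1)) = (-10 + 47) + (3/7)*8/7 = 37 + (3/7)*(1/7)*8 = 37 + 24/49 = 1837/49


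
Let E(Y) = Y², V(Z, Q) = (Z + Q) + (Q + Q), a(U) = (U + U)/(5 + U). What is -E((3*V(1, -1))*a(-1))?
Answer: -9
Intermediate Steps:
a(U) = 2*U/(5 + U) (a(U) = (2*U)/(5 + U) = 2*U/(5 + U))
V(Z, Q) = Z + 3*Q (V(Z, Q) = (Q + Z) + 2*Q = Z + 3*Q)
-E((3*V(1, -1))*a(-1)) = -((3*(1 + 3*(-1)))*(2*(-1)/(5 - 1)))² = -((3*(1 - 3))*(2*(-1)/4))² = -((3*(-2))*(2*(-1)*(¼)))² = -(-6*(-½))² = -1*3² = -1*9 = -9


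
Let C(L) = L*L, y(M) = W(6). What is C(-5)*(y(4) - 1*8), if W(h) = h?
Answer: -50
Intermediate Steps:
y(M) = 6
C(L) = L²
C(-5)*(y(4) - 1*8) = (-5)²*(6 - 1*8) = 25*(6 - 8) = 25*(-2) = -50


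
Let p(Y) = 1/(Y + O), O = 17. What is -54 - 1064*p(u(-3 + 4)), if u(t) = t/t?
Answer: -1018/9 ≈ -113.11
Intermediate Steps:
u(t) = 1
p(Y) = 1/(17 + Y) (p(Y) = 1/(Y + 17) = 1/(17 + Y))
-54 - 1064*p(u(-3 + 4)) = -54 - 1064/(17 + 1) = -54 - 1064/18 = -54 - 1064*1/18 = -54 - 532/9 = -1018/9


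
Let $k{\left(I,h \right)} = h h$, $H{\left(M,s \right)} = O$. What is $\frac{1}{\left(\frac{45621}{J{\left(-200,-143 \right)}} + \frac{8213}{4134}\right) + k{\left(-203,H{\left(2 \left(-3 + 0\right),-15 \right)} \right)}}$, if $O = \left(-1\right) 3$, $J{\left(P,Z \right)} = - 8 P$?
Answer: $\frac{3307200}{130633807} \approx 0.025317$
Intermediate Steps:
$O = -3$
$H{\left(M,s \right)} = -3$
$k{\left(I,h \right)} = h^{2}$
$\frac{1}{\left(\frac{45621}{J{\left(-200,-143 \right)}} + \frac{8213}{4134}\right) + k{\left(-203,H{\left(2 \left(-3 + 0\right),-15 \right)} \right)}} = \frac{1}{\left(\frac{45621}{\left(-8\right) \left(-200\right)} + \frac{8213}{4134}\right) + \left(-3\right)^{2}} = \frac{1}{\left(\frac{45621}{1600} + 8213 \cdot \frac{1}{4134}\right) + 9} = \frac{1}{\left(45621 \cdot \frac{1}{1600} + \frac{8213}{4134}\right) + 9} = \frac{1}{\left(\frac{45621}{1600} + \frac{8213}{4134}\right) + 9} = \frac{1}{\frac{100869007}{3307200} + 9} = \frac{1}{\frac{130633807}{3307200}} = \frac{3307200}{130633807}$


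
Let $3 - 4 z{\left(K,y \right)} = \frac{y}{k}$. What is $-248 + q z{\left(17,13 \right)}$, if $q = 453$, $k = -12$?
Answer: $\frac{3431}{16} \approx 214.44$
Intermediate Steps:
$z{\left(K,y \right)} = \frac{3}{4} + \frac{y}{48}$ ($z{\left(K,y \right)} = \frac{3}{4} - \frac{y \frac{1}{-12}}{4} = \frac{3}{4} - \frac{y \left(- \frac{1}{12}\right)}{4} = \frac{3}{4} - \frac{\left(- \frac{1}{12}\right) y}{4} = \frac{3}{4} + \frac{y}{48}$)
$-248 + q z{\left(17,13 \right)} = -248 + 453 \left(\frac{3}{4} + \frac{1}{48} \cdot 13\right) = -248 + 453 \left(\frac{3}{4} + \frac{13}{48}\right) = -248 + 453 \cdot \frac{49}{48} = -248 + \frac{7399}{16} = \frac{3431}{16}$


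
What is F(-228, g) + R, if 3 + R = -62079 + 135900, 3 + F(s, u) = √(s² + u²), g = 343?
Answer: 73815 + √169633 ≈ 74227.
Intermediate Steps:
F(s, u) = -3 + √(s² + u²)
R = 73818 (R = -3 + (-62079 + 135900) = -3 + 73821 = 73818)
F(-228, g) + R = (-3 + √((-228)² + 343²)) + 73818 = (-3 + √(51984 + 117649)) + 73818 = (-3 + √169633) + 73818 = 73815 + √169633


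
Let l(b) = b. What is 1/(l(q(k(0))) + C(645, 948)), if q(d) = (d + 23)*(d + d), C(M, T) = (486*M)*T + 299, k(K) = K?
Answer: 1/297169859 ≈ 3.3651e-9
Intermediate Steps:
C(M, T) = 299 + 486*M*T (C(M, T) = 486*M*T + 299 = 299 + 486*M*T)
q(d) = 2*d*(23 + d) (q(d) = (23 + d)*(2*d) = 2*d*(23 + d))
1/(l(q(k(0))) + C(645, 948)) = 1/(2*0*(23 + 0) + (299 + 486*645*948)) = 1/(2*0*23 + (299 + 297169560)) = 1/(0 + 297169859) = 1/297169859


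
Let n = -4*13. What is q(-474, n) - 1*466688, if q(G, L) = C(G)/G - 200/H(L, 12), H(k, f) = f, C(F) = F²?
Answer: -1401536/3 ≈ -4.6718e+5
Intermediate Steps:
n = -52
q(G, L) = -50/3 + G (q(G, L) = G²/G - 200/12 = G - 200*1/12 = G - 50/3 = -50/3 + G)
q(-474, n) - 1*466688 = (-50/3 - 474) - 1*466688 = -1472/3 - 466688 = -1401536/3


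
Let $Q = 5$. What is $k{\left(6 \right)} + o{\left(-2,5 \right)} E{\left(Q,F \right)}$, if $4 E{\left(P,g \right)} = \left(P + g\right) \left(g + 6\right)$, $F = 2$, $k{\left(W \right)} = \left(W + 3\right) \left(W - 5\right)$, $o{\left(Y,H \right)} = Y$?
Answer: $-19$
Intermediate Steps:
$k{\left(W \right)} = \left(-5 + W\right) \left(3 + W\right)$ ($k{\left(W \right)} = \left(3 + W\right) \left(-5 + W\right) = \left(-5 + W\right) \left(3 + W\right)$)
$E{\left(P,g \right)} = \frac{\left(6 + g\right) \left(P + g\right)}{4}$ ($E{\left(P,g \right)} = \frac{\left(P + g\right) \left(g + 6\right)}{4} = \frac{\left(P + g\right) \left(6 + g\right)}{4} = \frac{\left(6 + g\right) \left(P + g\right)}{4}$)
$k{\left(6 \right)} + o{\left(-2,5 \right)} E{\left(Q,F \right)} = \left(-15 + 6^{2} - 12\right) - 2 \left(\frac{2^{2}}{4} + \frac{3}{2} \cdot 5 + \frac{3}{2} \cdot 2 + \frac{1}{4} \cdot 5 \cdot 2\right) = \left(-15 + 36 - 12\right) - 2 \left(\frac{1}{4} \cdot 4 + \frac{15}{2} + 3 + \frac{5}{2}\right) = 9 - 2 \left(1 + \frac{15}{2} + 3 + \frac{5}{2}\right) = 9 - 28 = -19$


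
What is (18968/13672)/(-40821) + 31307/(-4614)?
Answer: -728027989039/107295630882 ≈ -6.7853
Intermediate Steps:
(18968/13672)/(-40821) + 31307/(-4614) = (18968*(1/13672))*(-1/40821) + 31307*(-1/4614) = (2371/1709)*(-1/40821) - 31307/4614 = -2371/69763089 - 31307/4614 = -728027989039/107295630882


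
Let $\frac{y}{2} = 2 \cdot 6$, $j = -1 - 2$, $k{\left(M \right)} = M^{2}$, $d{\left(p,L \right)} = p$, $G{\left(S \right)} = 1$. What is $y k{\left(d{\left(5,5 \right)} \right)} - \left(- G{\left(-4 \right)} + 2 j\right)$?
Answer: $607$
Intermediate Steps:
$j = -3$ ($j = -1 - 2 = -3$)
$y = 24$ ($y = 2 \cdot 2 \cdot 6 = 2 \cdot 12 = 24$)
$y k{\left(d{\left(5,5 \right)} \right)} - \left(- G{\left(-4 \right)} + 2 j\right) = 24 \cdot 5^{2} + \left(1 - -6\right) = 24 \cdot 25 + \left(1 + 6\right) = 600 + 7 = 607$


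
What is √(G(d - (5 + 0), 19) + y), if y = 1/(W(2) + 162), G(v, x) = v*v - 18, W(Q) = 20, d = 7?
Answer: 3*I*√51506/182 ≈ 3.7409*I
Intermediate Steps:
G(v, x) = -18 + v² (G(v, x) = v² - 18 = -18 + v²)
y = 1/182 (y = 1/(20 + 162) = 1/182 ≈ 0.0054945)
√(G(d - (5 + 0), 19) + y) = √((-18 + (7 - (5 + 0))²) + 1/182) = √((-18 + (7 - 1*5)²) + 1/182) = √((-18 + (7 - 5)²) + 1/182) = √((-18 + 2²) + 1/182) = √((-18 + 4) + 1/182) = √(-14 + 1/182) = √(-2547/182) = 3*I*√51506/182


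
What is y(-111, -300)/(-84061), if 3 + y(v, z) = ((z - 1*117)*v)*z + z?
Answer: 13886403/84061 ≈ 165.19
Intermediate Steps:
y(v, z) = -3 + z + v*z*(-117 + z) (y(v, z) = -3 + (((z - 1*117)*v)*z + z) = -3 + (((z - 117)*v)*z + z) = -3 + (((-117 + z)*v)*z + z) = -3 + ((v*(-117 + z))*z + z) = -3 + (v*z*(-117 + z) + z) = -3 + (z + v*z*(-117 + z)) = -3 + z + v*z*(-117 + z))
y(-111, -300)/(-84061) = (-3 - 300 - 111*(-300)² - 117*(-111)*(-300))/(-84061) = (-3 - 300 - 111*90000 - 3896100)*(-1/84061) = (-3 - 300 - 9990000 - 3896100)*(-1/84061) = -13886403*(-1/84061) = 13886403/84061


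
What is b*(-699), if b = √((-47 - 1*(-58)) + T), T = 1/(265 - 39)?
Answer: -699*√562062/226 ≈ -2318.8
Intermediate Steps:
T = 1/226 ≈ 0.0044248
b = √562062/226 (b = √((-47 - 1*(-58)) + 1/226) = √((-47 + 58) + 1/226) = √(11 + 1/226) = √(2487/226) = √562062/226 ≈ 3.3173)
b*(-699) = (√562062/226)*(-699) = -699*√562062/226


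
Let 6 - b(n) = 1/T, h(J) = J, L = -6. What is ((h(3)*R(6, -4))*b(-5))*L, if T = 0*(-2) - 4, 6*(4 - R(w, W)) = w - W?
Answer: -525/2 ≈ -262.50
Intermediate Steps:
R(w, W) = 4 - w/6 + W/6 (R(w, W) = 4 - (w - W)/6 = 4 + (-w/6 + W/6) = 4 - w/6 + W/6)
T = -4 (T = 0 - 4 = -4)
b(n) = 25/4 (b(n) = 6 - 1/(-4) = 6 - 1*(-¼) = 6 + ¼ = 25/4)
((h(3)*R(6, -4))*b(-5))*L = ((3*(4 - ⅙*6 + (⅙)*(-4)))*(25/4))*(-6) = ((3*(4 - 1 - ⅔))*(25/4))*(-6) = ((3*(7/3))*(25/4))*(-6) = (7*(25/4))*(-6) = (175/4)*(-6) = -525/2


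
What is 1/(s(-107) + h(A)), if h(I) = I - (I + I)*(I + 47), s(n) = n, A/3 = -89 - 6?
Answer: -1/136052 ≈ -7.3501e-6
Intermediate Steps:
A = -285 (A = 3*(-89 - 6) = 3*(-95) = -285)
h(I) = I - 2*I*(47 + I)
1/(s(-107) + h(A)) = 1/(-107 - 1*(-285)*(93 + 2*(-285))) = 1/(-107 - 1*(-285)*(93 - 570)) = 1/(-107 - 1*(-285)*(-477)) = 1/(-107 - 135945) = 1/(-136052) = -1/136052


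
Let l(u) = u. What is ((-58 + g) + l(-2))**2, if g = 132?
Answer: 5184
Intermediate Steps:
((-58 + g) + l(-2))**2 = ((-58 + 132) - 2)**2 = (74 - 2)**2 = 72**2 = 5184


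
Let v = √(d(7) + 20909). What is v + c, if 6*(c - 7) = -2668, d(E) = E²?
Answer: -1313/3 + √20958 ≈ -292.90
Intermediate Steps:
c = -1313/3 (c = 7 + (⅙)*(-2668) = 7 - 1334/3 = -1313/3 ≈ -437.67)
v = √20958 (v = √(7² + 20909) = √(49 + 20909) = √20958 ≈ 144.77)
v + c = √20958 - 1313/3 = -1313/3 + √20958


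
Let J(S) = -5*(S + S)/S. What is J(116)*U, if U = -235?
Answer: 2350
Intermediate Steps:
J(S) = -10 (J(S) = -5*2*S/S = -5*2 = -10)
J(116)*U = -10*(-235) = 2350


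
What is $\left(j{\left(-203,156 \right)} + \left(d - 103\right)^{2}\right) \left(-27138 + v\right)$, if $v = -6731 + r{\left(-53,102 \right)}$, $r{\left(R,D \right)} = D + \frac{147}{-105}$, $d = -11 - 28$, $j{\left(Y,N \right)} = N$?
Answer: $-686173888$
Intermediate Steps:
$d = -39$ ($d = -11 - 28 = -39$)
$r{\left(R,D \right)} = - \frac{7}{5} + D$ ($r{\left(R,D \right)} = D + 147 \left(- \frac{1}{105}\right) = D - \frac{7}{5} = - \frac{7}{5} + D$)
$v = - \frac{33152}{5}$ ($v = -6731 + \left(- \frac{7}{5} + 102\right) = -6731 + \frac{503}{5} = - \frac{33152}{5} \approx -6630.4$)
$\left(j{\left(-203,156 \right)} + \left(d - 103\right)^{2}\right) \left(-27138 + v\right) = \left(156 + \left(-39 - 103\right)^{2}\right) \left(-27138 - \frac{33152}{5}\right) = \left(156 + \left(-142\right)^{2}\right) \left(- \frac{168842}{5}\right) = \left(156 + 20164\right) \left(- \frac{168842}{5}\right) = 20320 \left(- \frac{168842}{5}\right) = -686173888$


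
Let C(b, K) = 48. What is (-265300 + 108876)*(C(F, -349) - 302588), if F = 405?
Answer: 47324516960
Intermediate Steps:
(-265300 + 108876)*(C(F, -349) - 302588) = (-265300 + 108876)*(48 - 302588) = -156424*(-302540) = 47324516960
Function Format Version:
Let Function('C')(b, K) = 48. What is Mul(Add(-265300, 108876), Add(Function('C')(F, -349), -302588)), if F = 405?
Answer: 47324516960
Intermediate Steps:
Mul(Add(-265300, 108876), Add(Function('C')(F, -349), -302588)) = Mul(Add(-265300, 108876), Add(48, -302588)) = Mul(-156424, -302540) = 47324516960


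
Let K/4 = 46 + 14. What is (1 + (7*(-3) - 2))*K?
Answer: -5280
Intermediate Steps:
K = 240 (K = 4*(46 + 14) = 4*60 = 240)
(1 + (7*(-3) - 2))*K = (1 + (7*(-3) - 2))*240 = (1 + (-21 - 2))*240 = (1 - 23)*240 = -22*240 = -5280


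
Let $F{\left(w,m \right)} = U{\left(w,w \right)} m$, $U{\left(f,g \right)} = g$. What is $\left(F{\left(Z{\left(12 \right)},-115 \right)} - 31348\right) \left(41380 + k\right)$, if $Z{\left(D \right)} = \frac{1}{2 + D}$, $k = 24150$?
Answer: $- \frac{14383409055}{7} \approx -2.0548 \cdot 10^{9}$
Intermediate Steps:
$F{\left(w,m \right)} = m w$ ($F{\left(w,m \right)} = w m = m w$)
$\left(F{\left(Z{\left(12 \right)},-115 \right)} - 31348\right) \left(41380 + k\right) = \left(- \frac{115}{2 + 12} - 31348\right) \left(41380 + 24150\right) = \left(- \frac{115}{14} - 31348\right) 65530 = \left(- \frac{438987}{14}\right) 65530 = - \frac{14383409055}{7}$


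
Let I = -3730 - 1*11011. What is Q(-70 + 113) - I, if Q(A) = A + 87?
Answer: 14871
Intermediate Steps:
Q(A) = 87 + A
I = -14741 (I = -3730 - 11011 = -14741)
Q(-70 + 113) - I = (87 + (-70 + 113)) - 1*(-14741) = (87 + 43) + 14741 = 130 + 14741 = 14871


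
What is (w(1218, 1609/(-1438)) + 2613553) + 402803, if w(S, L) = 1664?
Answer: 3018020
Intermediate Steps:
(w(1218, 1609/(-1438)) + 2613553) + 402803 = (1664 + 2613553) + 402803 = 2615217 + 402803 = 3018020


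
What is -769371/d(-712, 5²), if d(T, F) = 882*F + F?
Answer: -769371/22075 ≈ -34.853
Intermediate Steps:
d(T, F) = 883*F
-769371/d(-712, 5²) = -769371/(883*5²) = -769371/(883*25) = -769371/22075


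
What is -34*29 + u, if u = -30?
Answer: -1016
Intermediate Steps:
-34*29 + u = -34*29 - 30 = -986 - 30 = -1016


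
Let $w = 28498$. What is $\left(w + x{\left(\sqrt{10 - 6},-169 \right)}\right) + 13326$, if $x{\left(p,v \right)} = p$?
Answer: $41826$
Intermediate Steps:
$\left(w + x{\left(\sqrt{10 - 6},-169 \right)}\right) + 13326 = \left(28498 + \sqrt{10 - 6}\right) + 13326 = \left(28498 + \sqrt{4}\right) + 13326 = \left(28498 + 2\right) + 13326 = 28500 + 13326 = 41826$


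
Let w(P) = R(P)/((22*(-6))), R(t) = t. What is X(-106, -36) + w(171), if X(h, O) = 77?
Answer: 3331/44 ≈ 75.705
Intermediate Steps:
w(P) = -P/132 (w(P) = P/((22*(-6))) = P/(-132) = P*(-1/132) = -P/132)
X(-106, -36) + w(171) = 77 - 1/132*171 = 77 - 57/44 = 3331/44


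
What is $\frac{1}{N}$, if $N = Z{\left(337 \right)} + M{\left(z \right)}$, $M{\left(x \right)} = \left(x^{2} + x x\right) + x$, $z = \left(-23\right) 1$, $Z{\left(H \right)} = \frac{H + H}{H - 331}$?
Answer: $\frac{3}{3442} \approx 0.00087159$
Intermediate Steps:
$Z{\left(H \right)} = \frac{2 H}{-331 + H}$
$z = -23$
$M{\left(x \right)} = x + 2 x^{2}$ ($M{\left(x \right)} = \left(x^{2} + x^{2}\right) + x = 2 x^{2} + x = x + 2 x^{2}$)
$N = \frac{3442}{3}$ ($N = 2 \cdot 337 \frac{1}{-331 + 337} - 23 \left(1 + 2 \left(-23\right)\right) = 2 \cdot 337 \cdot \frac{1}{6} - 23 \left(1 - 46\right) = 2 \cdot 337 \cdot \frac{1}{6} - -1035 = \frac{337}{3} + 1035 = \frac{3442}{3} \approx 1147.3$)
$\frac{1}{N} = \frac{1}{\frac{3442}{3}} = \frac{3}{3442}$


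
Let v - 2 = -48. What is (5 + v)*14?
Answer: -574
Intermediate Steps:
v = -46 (v = 2 - 48 = -46)
(5 + v)*14 = (5 - 46)*14 = -41*14 = -574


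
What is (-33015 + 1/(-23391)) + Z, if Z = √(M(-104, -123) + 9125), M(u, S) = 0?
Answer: -772253866/23391 + 5*√365 ≈ -32920.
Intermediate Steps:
Z = 5*√365 (Z = √(0 + 9125) = √9125 = 5*√365 ≈ 95.525)
(-33015 + 1/(-23391)) + Z = (-33015 + 1/(-23391)) + 5*√365 = (-33015 - 1/23391) + 5*√365 = -772253866/23391 + 5*√365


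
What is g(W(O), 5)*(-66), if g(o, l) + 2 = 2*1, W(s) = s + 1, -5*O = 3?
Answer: 0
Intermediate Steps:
O = -⅗ (O = -⅕*3 = -⅗ ≈ -0.60000)
W(s) = 1 + s
g(o, l) = 0 (g(o, l) = -2 + 2*1 = -2 + 2 = 0)
g(W(O), 5)*(-66) = 0*(-66) = 0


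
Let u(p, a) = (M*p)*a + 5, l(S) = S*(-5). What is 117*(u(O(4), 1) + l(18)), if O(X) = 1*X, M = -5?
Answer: -12285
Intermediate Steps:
O(X) = X
l(S) = -5*S
u(p, a) = 5 - 5*a*p (u(p, a) = (-5*p)*a + 5 = -5*a*p + 5 = 5 - 5*a*p)
117*(u(O(4), 1) + l(18)) = 117*((5 - 5*1*4) - 5*18) = 117*((5 - 20) - 90) = 117*(-15 - 90) = 117*(-105) = -12285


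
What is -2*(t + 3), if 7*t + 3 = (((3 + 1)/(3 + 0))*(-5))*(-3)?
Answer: -76/7 ≈ -10.857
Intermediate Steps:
t = 17/7 (t = -3/7 + ((((3 + 1)/(3 + 0))*(-5))*(-3))/7 = -3/7 + (((4/3)*(-5))*(-3))/7 = -3/7 + (-20/3*(-3))/7 = -3/7 + (⅐)*20 = -3/7 + 20/7 = 17/7 ≈ 2.4286)
-2*(t + 3) = -2*(17/7 + 3) = -2*38/7 = -76/7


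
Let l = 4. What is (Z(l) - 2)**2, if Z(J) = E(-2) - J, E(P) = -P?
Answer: 16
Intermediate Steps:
Z(J) = 2 - J (Z(J) = -1*(-2) - J = 2 - J)
(Z(l) - 2)**2 = ((2 - 1*4) - 2)**2 = ((2 - 4) - 2)**2 = (-2 - 2)**2 = (-4)**2 = 16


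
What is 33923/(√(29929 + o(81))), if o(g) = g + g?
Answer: 33923*√30091/30091 ≈ 195.56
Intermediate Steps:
o(g) = 2*g
33923/(√(29929 + o(81))) = 33923/(√(29929 + 2*81)) = 33923/(√(29929 + 162)) = 33923/(√30091) = 33923*(√30091/30091) = 33923*√30091/30091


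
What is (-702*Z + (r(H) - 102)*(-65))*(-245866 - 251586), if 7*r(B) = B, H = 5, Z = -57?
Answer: -162260385716/7 ≈ -2.3180e+10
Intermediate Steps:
r(B) = B/7
(-702*Z + (r(H) - 102)*(-65))*(-245866 - 251586) = (-702*(-57) + ((1/7)*5 - 102)*(-65))*(-245866 - 251586) = (40014 + (5/7 - 102)*(-65))*(-497452) = (40014 - 709/7*(-65))*(-497452) = (40014 + 46085/7)*(-497452) = (326183/7)*(-497452) = -162260385716/7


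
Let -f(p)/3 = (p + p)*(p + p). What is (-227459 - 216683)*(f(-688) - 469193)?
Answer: 2731171727582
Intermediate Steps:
f(p) = -12*p² (f(p) = -3*(p + p)*(p + p) = -3*2*p*2*p = -12*p²)
(-227459 - 216683)*(f(-688) - 469193) = (-227459 - 216683)*(-12*(-688)² - 469193) = -444142*(-12*473344 - 469193) = -444142*(-5680128 - 469193) = -444142*(-6149321) = 2731171727582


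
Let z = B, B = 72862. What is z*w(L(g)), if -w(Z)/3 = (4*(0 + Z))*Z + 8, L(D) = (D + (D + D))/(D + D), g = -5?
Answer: -3715962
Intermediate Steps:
L(D) = 3/2 (L(D) = (D + 2*D)/((2*D)) = (3*D)*(1/(2*D)) = 3/2)
w(Z) = -24 - 12*Z**2 (w(Z) = -3*((4*(0 + Z))*Z + 8) = -3*((4*Z)*Z + 8) = -3*(4*Z**2 + 8) = -3*(8 + 4*Z**2) = -24 - 12*Z**2)
z = 72862
z*w(L(g)) = 72862*(-24 - 12*(3/2)**2) = 72862*(-24 - 12*9/4) = 72862*(-24 - 27) = 72862*(-51) = -3715962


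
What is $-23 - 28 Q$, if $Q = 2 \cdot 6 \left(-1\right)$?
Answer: $313$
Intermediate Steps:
$Q = -12$ ($Q = 12 \left(-1\right) = -12$)
$-23 - 28 Q = -23 - -336 = -23 + 336 = 313$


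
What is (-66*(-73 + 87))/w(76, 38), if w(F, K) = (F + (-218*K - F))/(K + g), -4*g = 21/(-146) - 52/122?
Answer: 313880259/73777304 ≈ 4.2544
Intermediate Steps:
g = 5077/35624 (g = -(21/(-146) - 52/122)/4 = -(21*(-1/146) - 52*1/122)/4 = -(-21/146 - 26/61)/4 = -1/4*(-5077/8906) = 5077/35624 ≈ 0.14252)
w(F, K) = -218*K/(5077/35624 + K) (w(F, K) = (F + (-218*K - F))/(K + 5077/35624) = (F + (-F - 218*K))/(5077/35624 + K) = (-218*K)/(5077/35624 + K) = -218*K/(5077/35624 + K))
(-66*(-73 + 87))/w(76, 38) = (-66*(-73 + 87))/((-7766032*38/(5077 + 35624*38))) = (-66*14)/((-7766032*38/(5077 + 1353712))) = -924/((-7766032*38/1358789)) = -924/((-7766032*38*1/1358789)) = -924/(-295109216/1358789) = -924*(-1358789/295109216) = 313880259/73777304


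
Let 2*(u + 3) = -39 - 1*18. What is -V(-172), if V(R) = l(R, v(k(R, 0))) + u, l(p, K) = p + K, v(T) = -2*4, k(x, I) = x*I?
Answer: 423/2 ≈ 211.50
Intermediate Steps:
k(x, I) = I*x
v(T) = -8
u = -63/2 (u = -3 + (-39 - 1*18)/2 = -3 + (-39 - 18)/2 = -3 + (½)*(-57) = -3 - 57/2 = -63/2 ≈ -31.500)
l(p, K) = K + p
V(R) = -79/2 + R (V(R) = (-8 + R) - 63/2 = -79/2 + R)
-V(-172) = -(-79/2 - 172) = -1*(-423/2) = 423/2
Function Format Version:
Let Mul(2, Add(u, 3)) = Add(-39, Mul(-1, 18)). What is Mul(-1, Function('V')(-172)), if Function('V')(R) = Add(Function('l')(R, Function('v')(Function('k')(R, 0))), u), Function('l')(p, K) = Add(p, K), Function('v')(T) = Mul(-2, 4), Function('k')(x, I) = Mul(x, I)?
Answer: Rational(423, 2) ≈ 211.50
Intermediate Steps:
Function('k')(x, I) = Mul(I, x)
Function('v')(T) = -8
u = Rational(-63, 2) (u = Add(-3, Mul(Rational(1, 2), Add(-39, Mul(-1, 18)))) = Add(-3, Mul(Rational(1, 2), Add(-39, -18))) = Add(-3, Mul(Rational(1, 2), -57)) = Add(-3, Rational(-57, 2)) = Rational(-63, 2) ≈ -31.500)
Function('l')(p, K) = Add(K, p)
Function('V')(R) = Add(Rational(-79, 2), R) (Function('V')(R) = Add(Add(-8, R), Rational(-63, 2)) = Add(Rational(-79, 2), R))
Mul(-1, Function('V')(-172)) = Mul(-1, Add(Rational(-79, 2), -172)) = Mul(-1, Rational(-423, 2)) = Rational(423, 2)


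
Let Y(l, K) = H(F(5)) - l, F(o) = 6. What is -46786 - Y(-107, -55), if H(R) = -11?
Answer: -46882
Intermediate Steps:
Y(l, K) = -11 - l
-46786 - Y(-107, -55) = -46786 - (-11 - 1*(-107)) = -46786 - (-11 + 107) = -46786 - 1*96 = -46786 - 96 = -46882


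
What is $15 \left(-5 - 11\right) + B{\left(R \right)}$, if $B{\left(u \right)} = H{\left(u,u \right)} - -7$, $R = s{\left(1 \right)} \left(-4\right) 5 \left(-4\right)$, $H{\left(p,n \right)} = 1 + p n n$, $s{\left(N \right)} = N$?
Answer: $511768$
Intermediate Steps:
$H{\left(p,n \right)} = 1 + p n^{2}$ ($H{\left(p,n \right)} = 1 + n p n = 1 + p n^{2}$)
$R = 80$ ($R = 1 \left(-4\right) 5 \left(-4\right) = \left(-4\right) \left(-20\right) = 80$)
$B{\left(u \right)} = 8 + u^{3}$ ($B{\left(u \right)} = \left(1 + u u^{2}\right) - -7 = \left(1 + u^{3}\right) + 7 = 8 + u^{3}$)
$15 \left(-5 - 11\right) + B{\left(R \right)} = 15 \left(-5 - 11\right) + \left(8 + 80^{3}\right) = 15 \left(-16\right) + \left(8 + 512000\right) = -240 + 512008 = 511768$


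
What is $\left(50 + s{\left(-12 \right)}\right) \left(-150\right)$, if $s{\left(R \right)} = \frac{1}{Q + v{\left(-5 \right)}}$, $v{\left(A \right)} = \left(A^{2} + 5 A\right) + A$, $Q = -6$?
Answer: $- \frac{82350}{11} \approx -7486.4$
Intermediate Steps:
$v{\left(A \right)} = A^{2} + 6 A$
$s{\left(R \right)} = - \frac{1}{11}$ ($s{\left(R \right)} = \frac{1}{-6 - 5 \left(6 - 5\right)} = \frac{1}{-6 - 5} = \frac{1}{-11} = - \frac{1}{11}$)
$\left(50 + s{\left(-12 \right)}\right) \left(-150\right) = \left(50 - \frac{1}{11}\right) \left(-150\right) = \frac{549}{11} \left(-150\right) = - \frac{82350}{11}$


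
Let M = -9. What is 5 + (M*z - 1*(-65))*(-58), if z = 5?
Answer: -1155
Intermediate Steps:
5 + (M*z - 1*(-65))*(-58) = 5 + (-9*5 - 1*(-65))*(-58) = 5 + (-45 + 65)*(-58) = 5 + 20*(-58) = 5 - 1160 = -1155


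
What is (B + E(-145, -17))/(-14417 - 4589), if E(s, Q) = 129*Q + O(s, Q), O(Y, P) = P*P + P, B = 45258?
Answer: -43337/19006 ≈ -2.2802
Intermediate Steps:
O(Y, P) = P + P² (O(Y, P) = P² + P = P + P²)
E(s, Q) = 129*Q + Q*(1 + Q)
(B + E(-145, -17))/(-14417 - 4589) = (45258 - 17*(130 - 17))/(-14417 - 4589) = (45258 - 17*113)/(-19006) = (45258 - 1921)*(-1/19006) = 43337*(-1/19006) = -43337/19006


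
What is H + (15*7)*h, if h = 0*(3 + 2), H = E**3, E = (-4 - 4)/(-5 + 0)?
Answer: 512/125 ≈ 4.0960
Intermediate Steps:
E = 8/5 (E = -8/(-5) = -8*(-1/5) = 8/5 ≈ 1.6000)
H = 512/125 (H = (8/5)**3 = 512/125 ≈ 4.0960)
h = 0 (h = 0*5 = 0)
H + (15*7)*h = 512/125 + (15*7)*0 = 512/125 + 105*0 = 512/125 + 0 = 512/125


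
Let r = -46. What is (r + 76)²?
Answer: 900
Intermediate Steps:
(r + 76)² = (-46 + 76)² = 30² = 900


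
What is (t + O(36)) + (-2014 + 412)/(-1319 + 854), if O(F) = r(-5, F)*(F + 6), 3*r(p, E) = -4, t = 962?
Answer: 140964/155 ≈ 909.45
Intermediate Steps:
r(p, E) = -4/3 (r(p, E) = (1/3)*(-4) = -4/3)
O(F) = -8 - 4*F/3 (O(F) = -4*(F + 6)/3 = -4*(6 + F)/3 = -8 - 4*F/3)
(t + O(36)) + (-2014 + 412)/(-1319 + 854) = (962 + (-8 - 4/3*36)) + (-2014 + 412)/(-1319 + 854) = (962 + (-8 - 48)) - 1602/(-465) = (962 - 56) - 1602*(-1/465) = 906 + 534/155 = 140964/155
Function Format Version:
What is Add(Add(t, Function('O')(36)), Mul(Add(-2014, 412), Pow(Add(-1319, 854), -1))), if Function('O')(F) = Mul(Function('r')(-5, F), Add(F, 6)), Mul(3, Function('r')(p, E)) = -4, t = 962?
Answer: Rational(140964, 155) ≈ 909.45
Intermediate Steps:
Function('r')(p, E) = Rational(-4, 3) (Function('r')(p, E) = Mul(Rational(1, 3), -4) = Rational(-4, 3))
Function('O')(F) = Add(-8, Mul(Rational(-4, 3), F)) (Function('O')(F) = Mul(Rational(-4, 3), Add(F, 6)) = Mul(Rational(-4, 3), Add(6, F)) = Add(-8, Mul(Rational(-4, 3), F)))
Add(Add(t, Function('O')(36)), Mul(Add(-2014, 412), Pow(Add(-1319, 854), -1))) = Add(Add(962, Add(-8, Mul(Rational(-4, 3), 36))), Mul(Add(-2014, 412), Pow(Add(-1319, 854), -1))) = Add(Add(962, Add(-8, -48)), Mul(-1602, Pow(-465, -1))) = Add(Add(962, -56), Mul(-1602, Rational(-1, 465))) = Add(906, Rational(534, 155)) = Rational(140964, 155)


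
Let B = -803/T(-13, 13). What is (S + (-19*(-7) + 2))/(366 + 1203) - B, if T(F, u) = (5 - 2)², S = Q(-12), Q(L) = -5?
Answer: 420359/4707 ≈ 89.305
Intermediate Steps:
S = -5
T(F, u) = 9 (T(F, u) = 3² = 9)
B = -803/9 ≈ -89.222
(S + (-19*(-7) + 2))/(366 + 1203) - B = (-5 + (-19*(-7) + 2))/(366 + 1203) - 1*(-803/9) = (-5 + (133 + 2))/1569 + 803/9 = (-5 + 135)*(1/1569) + 803/9 = 130*(1/1569) + 803/9 = 130/1569 + 803/9 = 420359/4707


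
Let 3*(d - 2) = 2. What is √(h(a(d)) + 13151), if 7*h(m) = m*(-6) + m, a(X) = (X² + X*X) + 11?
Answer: √5791646/21 ≈ 114.60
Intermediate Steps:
d = 8/3 (d = 2 + (⅓)*2 = 2 + ⅔ = 8/3 ≈ 2.6667)
a(X) = 11 + 2*X² (a(X) = (X² + X²) + 11 = 2*X² + 11 = 11 + 2*X²)
h(m) = -5*m/7 (h(m) = (m*(-6) + m)/7 = (-6*m + m)/7 = (-5*m)/7 = -5*m/7)
√(h(a(d)) + 13151) = √(-5*(11 + 2*(8/3)²)/7 + 13151) = √(-5*(11 + 2*(64/9))/7 + 13151) = √(-5*(11 + 128/9)/7 + 13151) = √(-5/7*227/9 + 13151) = √(-1135/63 + 13151) = √(827378/63) = √5791646/21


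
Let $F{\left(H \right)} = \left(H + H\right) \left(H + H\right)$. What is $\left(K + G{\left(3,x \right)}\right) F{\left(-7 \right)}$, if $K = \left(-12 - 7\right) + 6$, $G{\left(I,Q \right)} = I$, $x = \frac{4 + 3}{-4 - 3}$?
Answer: $-1960$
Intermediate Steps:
$x = -1$ ($x = \frac{7}{-7} = 7 \left(- \frac{1}{7}\right) = -1$)
$F{\left(H \right)} = 4 H^{2}$ ($F{\left(H \right)} = 2 H 2 H = 4 H^{2}$)
$K = -13$ ($K = -19 + 6 = -13$)
$\left(K + G{\left(3,x \right)}\right) F{\left(-7 \right)} = \left(-13 + 3\right) 4 \left(-7\right)^{2} = - 10 \cdot 4 \cdot 49 = \left(-10\right) 196 = -1960$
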